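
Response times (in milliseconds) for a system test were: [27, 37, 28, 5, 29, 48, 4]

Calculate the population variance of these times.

220.2449

Step 1: Compute the mean: (27 + 37 + 28 + 5 + 29 + 48 + 4) / 7 = 25.4286
Step 2: Compute squared deviations from the mean:
  (27 - 25.4286)^2 = 2.4694
  (37 - 25.4286)^2 = 133.898
  (28 - 25.4286)^2 = 6.6122
  (5 - 25.4286)^2 = 417.3265
  (29 - 25.4286)^2 = 12.7551
  (48 - 25.4286)^2 = 509.4694
  (4 - 25.4286)^2 = 459.1837
Step 3: Sum of squared deviations = 1541.7143
Step 4: Population variance = 1541.7143 / 7 = 220.2449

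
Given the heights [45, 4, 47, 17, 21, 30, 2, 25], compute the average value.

23.875

Step 1: Sum all values: 45 + 4 + 47 + 17 + 21 + 30 + 2 + 25 = 191
Step 2: Count the number of values: n = 8
Step 3: Mean = sum / n = 191 / 8 = 23.875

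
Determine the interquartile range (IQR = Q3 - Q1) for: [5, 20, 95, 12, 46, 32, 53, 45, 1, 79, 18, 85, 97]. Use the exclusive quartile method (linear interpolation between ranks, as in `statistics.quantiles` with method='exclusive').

67

Step 1: Sort the data: [1, 5, 12, 18, 20, 32, 45, 46, 53, 79, 85, 95, 97]
Step 2: n = 13
Step 3: Using the exclusive quartile method:
  Q1 = 15
  Q2 (median) = 45
  Q3 = 82
  IQR = Q3 - Q1 = 82 - 15 = 67
Step 4: IQR = 67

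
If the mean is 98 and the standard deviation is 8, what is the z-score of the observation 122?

3

Step 1: Recall the z-score formula: z = (x - mu) / sigma
Step 2: Substitute values: z = (122 - 98) / 8
Step 3: z = 24 / 8 = 3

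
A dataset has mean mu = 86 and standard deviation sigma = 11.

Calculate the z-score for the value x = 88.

0.1818

Step 1: Recall the z-score formula: z = (x - mu) / sigma
Step 2: Substitute values: z = (88 - 86) / 11
Step 3: z = 2 / 11 = 0.1818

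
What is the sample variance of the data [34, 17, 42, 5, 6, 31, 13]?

211.8095

Step 1: Compute the mean: (34 + 17 + 42 + 5 + 6 + 31 + 13) / 7 = 21.1429
Step 2: Compute squared deviations from the mean:
  (34 - 21.1429)^2 = 165.3061
  (17 - 21.1429)^2 = 17.1633
  (42 - 21.1429)^2 = 435.0204
  (5 - 21.1429)^2 = 260.5918
  (6 - 21.1429)^2 = 229.3061
  (31 - 21.1429)^2 = 97.1633
  (13 - 21.1429)^2 = 66.3061
Step 3: Sum of squared deviations = 1270.8571
Step 4: Sample variance = 1270.8571 / 6 = 211.8095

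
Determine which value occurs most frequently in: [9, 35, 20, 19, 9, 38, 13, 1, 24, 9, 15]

9

Step 1: Count the frequency of each value:
  1: appears 1 time(s)
  9: appears 3 time(s)
  13: appears 1 time(s)
  15: appears 1 time(s)
  19: appears 1 time(s)
  20: appears 1 time(s)
  24: appears 1 time(s)
  35: appears 1 time(s)
  38: appears 1 time(s)
Step 2: The value 9 appears most frequently (3 times).
Step 3: Mode = 9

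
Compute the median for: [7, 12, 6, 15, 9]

9

Step 1: Sort the data in ascending order: [6, 7, 9, 12, 15]
Step 2: The number of values is n = 5.
Step 3: Since n is odd, the median is the middle value at position 3: 9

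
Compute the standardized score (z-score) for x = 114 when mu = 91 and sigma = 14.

1.6429

Step 1: Recall the z-score formula: z = (x - mu) / sigma
Step 2: Substitute values: z = (114 - 91) / 14
Step 3: z = 23 / 14 = 1.6429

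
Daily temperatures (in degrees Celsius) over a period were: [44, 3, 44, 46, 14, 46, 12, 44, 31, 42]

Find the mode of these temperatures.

44

Step 1: Count the frequency of each value:
  3: appears 1 time(s)
  12: appears 1 time(s)
  14: appears 1 time(s)
  31: appears 1 time(s)
  42: appears 1 time(s)
  44: appears 3 time(s)
  46: appears 2 time(s)
Step 2: The value 44 appears most frequently (3 times).
Step 3: Mode = 44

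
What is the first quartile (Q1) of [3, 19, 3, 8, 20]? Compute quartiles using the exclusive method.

3

Step 1: Sort the data: [3, 3, 8, 19, 20]
Step 2: n = 5
Step 3: Using the exclusive quartile method:
  Q1 = 3
  Q2 (median) = 8
  Q3 = 19.5
  IQR = Q3 - Q1 = 19.5 - 3 = 16.5
Step 4: Q1 = 3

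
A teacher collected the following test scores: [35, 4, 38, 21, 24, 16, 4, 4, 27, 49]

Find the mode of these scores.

4

Step 1: Count the frequency of each value:
  4: appears 3 time(s)
  16: appears 1 time(s)
  21: appears 1 time(s)
  24: appears 1 time(s)
  27: appears 1 time(s)
  35: appears 1 time(s)
  38: appears 1 time(s)
  49: appears 1 time(s)
Step 2: The value 4 appears most frequently (3 times).
Step 3: Mode = 4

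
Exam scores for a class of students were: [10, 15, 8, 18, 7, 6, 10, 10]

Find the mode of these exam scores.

10

Step 1: Count the frequency of each value:
  6: appears 1 time(s)
  7: appears 1 time(s)
  8: appears 1 time(s)
  10: appears 3 time(s)
  15: appears 1 time(s)
  18: appears 1 time(s)
Step 2: The value 10 appears most frequently (3 times).
Step 3: Mode = 10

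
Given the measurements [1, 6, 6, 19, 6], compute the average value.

7.6

Step 1: Sum all values: 1 + 6 + 6 + 19 + 6 = 38
Step 2: Count the number of values: n = 5
Step 3: Mean = sum / n = 38 / 5 = 7.6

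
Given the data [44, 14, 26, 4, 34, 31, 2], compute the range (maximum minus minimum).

42

Step 1: Identify the maximum value: max = 44
Step 2: Identify the minimum value: min = 2
Step 3: Range = max - min = 44 - 2 = 42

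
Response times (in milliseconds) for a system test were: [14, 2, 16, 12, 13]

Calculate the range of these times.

14

Step 1: Identify the maximum value: max = 16
Step 2: Identify the minimum value: min = 2
Step 3: Range = max - min = 16 - 2 = 14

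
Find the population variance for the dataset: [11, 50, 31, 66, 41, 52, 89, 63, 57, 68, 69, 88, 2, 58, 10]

670.4889

Step 1: Compute the mean: (11 + 50 + 31 + 66 + 41 + 52 + 89 + 63 + 57 + 68 + 69 + 88 + 2 + 58 + 10) / 15 = 50.3333
Step 2: Compute squared deviations from the mean:
  (11 - 50.3333)^2 = 1547.1111
  (50 - 50.3333)^2 = 0.1111
  (31 - 50.3333)^2 = 373.7778
  (66 - 50.3333)^2 = 245.4444
  (41 - 50.3333)^2 = 87.1111
  (52 - 50.3333)^2 = 2.7778
  (89 - 50.3333)^2 = 1495.1111
  (63 - 50.3333)^2 = 160.4444
  (57 - 50.3333)^2 = 44.4444
  (68 - 50.3333)^2 = 312.1111
  (69 - 50.3333)^2 = 348.4444
  (88 - 50.3333)^2 = 1418.7778
  (2 - 50.3333)^2 = 2336.1111
  (58 - 50.3333)^2 = 58.7778
  (10 - 50.3333)^2 = 1626.7778
Step 3: Sum of squared deviations = 10057.3333
Step 4: Population variance = 10057.3333 / 15 = 670.4889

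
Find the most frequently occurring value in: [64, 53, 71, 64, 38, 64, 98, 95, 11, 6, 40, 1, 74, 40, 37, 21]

64

Step 1: Count the frequency of each value:
  1: appears 1 time(s)
  6: appears 1 time(s)
  11: appears 1 time(s)
  21: appears 1 time(s)
  37: appears 1 time(s)
  38: appears 1 time(s)
  40: appears 2 time(s)
  53: appears 1 time(s)
  64: appears 3 time(s)
  71: appears 1 time(s)
  74: appears 1 time(s)
  95: appears 1 time(s)
  98: appears 1 time(s)
Step 2: The value 64 appears most frequently (3 times).
Step 3: Mode = 64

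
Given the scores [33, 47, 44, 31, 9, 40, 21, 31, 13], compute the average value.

29.8889

Step 1: Sum all values: 33 + 47 + 44 + 31 + 9 + 40 + 21 + 31 + 13 = 269
Step 2: Count the number of values: n = 9
Step 3: Mean = sum / n = 269 / 9 = 29.8889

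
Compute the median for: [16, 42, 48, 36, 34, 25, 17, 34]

34

Step 1: Sort the data in ascending order: [16, 17, 25, 34, 34, 36, 42, 48]
Step 2: The number of values is n = 8.
Step 3: Since n is even, the median is the average of positions 4 and 5:
  Median = (34 + 34) / 2 = 34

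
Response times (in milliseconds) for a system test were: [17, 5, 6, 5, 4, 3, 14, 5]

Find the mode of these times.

5

Step 1: Count the frequency of each value:
  3: appears 1 time(s)
  4: appears 1 time(s)
  5: appears 3 time(s)
  6: appears 1 time(s)
  14: appears 1 time(s)
  17: appears 1 time(s)
Step 2: The value 5 appears most frequently (3 times).
Step 3: Mode = 5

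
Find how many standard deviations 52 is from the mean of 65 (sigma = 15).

-0.8667

Step 1: Recall the z-score formula: z = (x - mu) / sigma
Step 2: Substitute values: z = (52 - 65) / 15
Step 3: z = -13 / 15 = -0.8667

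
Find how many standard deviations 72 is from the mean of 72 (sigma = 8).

0

Step 1: Recall the z-score formula: z = (x - mu) / sigma
Step 2: Substitute values: z = (72 - 72) / 8
Step 3: z = 0 / 8 = 0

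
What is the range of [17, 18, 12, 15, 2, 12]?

16

Step 1: Identify the maximum value: max = 18
Step 2: Identify the minimum value: min = 2
Step 3: Range = max - min = 18 - 2 = 16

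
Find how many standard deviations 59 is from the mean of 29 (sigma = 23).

1.3043

Step 1: Recall the z-score formula: z = (x - mu) / sigma
Step 2: Substitute values: z = (59 - 29) / 23
Step 3: z = 30 / 23 = 1.3043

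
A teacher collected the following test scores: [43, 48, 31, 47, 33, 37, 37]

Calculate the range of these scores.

17

Step 1: Identify the maximum value: max = 48
Step 2: Identify the minimum value: min = 31
Step 3: Range = max - min = 48 - 31 = 17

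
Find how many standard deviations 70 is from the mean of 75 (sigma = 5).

-1

Step 1: Recall the z-score formula: z = (x - mu) / sigma
Step 2: Substitute values: z = (70 - 75) / 5
Step 3: z = -5 / 5 = -1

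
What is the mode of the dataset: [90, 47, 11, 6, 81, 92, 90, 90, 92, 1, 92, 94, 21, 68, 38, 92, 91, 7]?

92

Step 1: Count the frequency of each value:
  1: appears 1 time(s)
  6: appears 1 time(s)
  7: appears 1 time(s)
  11: appears 1 time(s)
  21: appears 1 time(s)
  38: appears 1 time(s)
  47: appears 1 time(s)
  68: appears 1 time(s)
  81: appears 1 time(s)
  90: appears 3 time(s)
  91: appears 1 time(s)
  92: appears 4 time(s)
  94: appears 1 time(s)
Step 2: The value 92 appears most frequently (4 times).
Step 3: Mode = 92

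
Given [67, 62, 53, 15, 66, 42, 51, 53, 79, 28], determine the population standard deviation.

18.156

Step 1: Compute the mean: 51.6
Step 2: Sum of squared deviations from the mean: 3296.4
Step 3: Population variance = 3296.4 / 10 = 329.64
Step 4: Standard deviation = sqrt(329.64) = 18.156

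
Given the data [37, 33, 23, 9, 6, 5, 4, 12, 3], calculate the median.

9

Step 1: Sort the data in ascending order: [3, 4, 5, 6, 9, 12, 23, 33, 37]
Step 2: The number of values is n = 9.
Step 3: Since n is odd, the median is the middle value at position 5: 9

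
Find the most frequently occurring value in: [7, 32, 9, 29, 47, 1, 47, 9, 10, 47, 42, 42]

47

Step 1: Count the frequency of each value:
  1: appears 1 time(s)
  7: appears 1 time(s)
  9: appears 2 time(s)
  10: appears 1 time(s)
  29: appears 1 time(s)
  32: appears 1 time(s)
  42: appears 2 time(s)
  47: appears 3 time(s)
Step 2: The value 47 appears most frequently (3 times).
Step 3: Mode = 47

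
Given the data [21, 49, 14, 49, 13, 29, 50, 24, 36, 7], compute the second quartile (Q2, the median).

26.5

Step 1: Sort the data: [7, 13, 14, 21, 24, 29, 36, 49, 49, 50]
Step 2: n = 10
Step 3: Q2 is the median. Since n is even, it is the average of the values at positions 5 and 6:
  Q2 = (24 + 29) / 2 = 26.5
Step 4: Q2 = 26.5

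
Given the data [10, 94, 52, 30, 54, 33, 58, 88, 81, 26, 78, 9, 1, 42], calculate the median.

47

Step 1: Sort the data in ascending order: [1, 9, 10, 26, 30, 33, 42, 52, 54, 58, 78, 81, 88, 94]
Step 2: The number of values is n = 14.
Step 3: Since n is even, the median is the average of positions 7 and 8:
  Median = (42 + 52) / 2 = 47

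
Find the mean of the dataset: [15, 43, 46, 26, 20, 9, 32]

27.2857

Step 1: Sum all values: 15 + 43 + 46 + 26 + 20 + 9 + 32 = 191
Step 2: Count the number of values: n = 7
Step 3: Mean = sum / n = 191 / 7 = 27.2857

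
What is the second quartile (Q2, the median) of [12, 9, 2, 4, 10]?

9

Step 1: Sort the data: [2, 4, 9, 10, 12]
Step 2: n = 5
Step 3: Q2 is the median. Since n is odd, it is the middle value at position 3: 9
Step 4: Q2 = 9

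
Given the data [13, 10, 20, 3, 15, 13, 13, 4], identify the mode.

13

Step 1: Count the frequency of each value:
  3: appears 1 time(s)
  4: appears 1 time(s)
  10: appears 1 time(s)
  13: appears 3 time(s)
  15: appears 1 time(s)
  20: appears 1 time(s)
Step 2: The value 13 appears most frequently (3 times).
Step 3: Mode = 13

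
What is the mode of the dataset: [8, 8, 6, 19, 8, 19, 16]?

8

Step 1: Count the frequency of each value:
  6: appears 1 time(s)
  8: appears 3 time(s)
  16: appears 1 time(s)
  19: appears 2 time(s)
Step 2: The value 8 appears most frequently (3 times).
Step 3: Mode = 8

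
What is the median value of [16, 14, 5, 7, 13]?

13

Step 1: Sort the data in ascending order: [5, 7, 13, 14, 16]
Step 2: The number of values is n = 5.
Step 3: Since n is odd, the median is the middle value at position 3: 13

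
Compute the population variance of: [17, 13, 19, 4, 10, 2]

39.1389

Step 1: Compute the mean: (17 + 13 + 19 + 4 + 10 + 2) / 6 = 10.8333
Step 2: Compute squared deviations from the mean:
  (17 - 10.8333)^2 = 38.0278
  (13 - 10.8333)^2 = 4.6944
  (19 - 10.8333)^2 = 66.6944
  (4 - 10.8333)^2 = 46.6944
  (10 - 10.8333)^2 = 0.6944
  (2 - 10.8333)^2 = 78.0278
Step 3: Sum of squared deviations = 234.8333
Step 4: Population variance = 234.8333 / 6 = 39.1389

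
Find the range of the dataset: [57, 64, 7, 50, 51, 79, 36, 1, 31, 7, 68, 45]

78

Step 1: Identify the maximum value: max = 79
Step 2: Identify the minimum value: min = 1
Step 3: Range = max - min = 79 - 1 = 78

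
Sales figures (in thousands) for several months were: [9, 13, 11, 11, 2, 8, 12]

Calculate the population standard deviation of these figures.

3.4166

Step 1: Compute the mean: 9.4286
Step 2: Sum of squared deviations from the mean: 81.7143
Step 3: Population variance = 81.7143 / 7 = 11.6735
Step 4: Standard deviation = sqrt(11.6735) = 3.4166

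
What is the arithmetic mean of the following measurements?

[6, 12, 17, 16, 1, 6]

9.6667

Step 1: Sum all values: 6 + 12 + 17 + 16 + 1 + 6 = 58
Step 2: Count the number of values: n = 6
Step 3: Mean = sum / n = 58 / 6 = 9.6667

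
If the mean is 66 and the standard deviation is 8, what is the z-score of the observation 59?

-0.875

Step 1: Recall the z-score formula: z = (x - mu) / sigma
Step 2: Substitute values: z = (59 - 66) / 8
Step 3: z = -7 / 8 = -0.875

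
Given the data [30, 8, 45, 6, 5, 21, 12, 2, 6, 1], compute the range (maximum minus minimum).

44

Step 1: Identify the maximum value: max = 45
Step 2: Identify the minimum value: min = 1
Step 3: Range = max - min = 45 - 1 = 44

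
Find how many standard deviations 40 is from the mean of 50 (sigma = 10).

-1

Step 1: Recall the z-score formula: z = (x - mu) / sigma
Step 2: Substitute values: z = (40 - 50) / 10
Step 3: z = -10 / 10 = -1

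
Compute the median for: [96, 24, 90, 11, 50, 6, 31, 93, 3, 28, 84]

31

Step 1: Sort the data in ascending order: [3, 6, 11, 24, 28, 31, 50, 84, 90, 93, 96]
Step 2: The number of values is n = 11.
Step 3: Since n is odd, the median is the middle value at position 6: 31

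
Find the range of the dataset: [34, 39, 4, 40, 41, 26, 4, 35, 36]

37

Step 1: Identify the maximum value: max = 41
Step 2: Identify the minimum value: min = 4
Step 3: Range = max - min = 41 - 4 = 37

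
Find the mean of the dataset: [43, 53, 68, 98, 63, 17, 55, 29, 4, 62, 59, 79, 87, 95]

58

Step 1: Sum all values: 43 + 53 + 68 + 98 + 63 + 17 + 55 + 29 + 4 + 62 + 59 + 79 + 87 + 95 = 812
Step 2: Count the number of values: n = 14
Step 3: Mean = sum / n = 812 / 14 = 58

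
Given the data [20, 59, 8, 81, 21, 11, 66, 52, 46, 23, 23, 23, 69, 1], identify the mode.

23

Step 1: Count the frequency of each value:
  1: appears 1 time(s)
  8: appears 1 time(s)
  11: appears 1 time(s)
  20: appears 1 time(s)
  21: appears 1 time(s)
  23: appears 3 time(s)
  46: appears 1 time(s)
  52: appears 1 time(s)
  59: appears 1 time(s)
  66: appears 1 time(s)
  69: appears 1 time(s)
  81: appears 1 time(s)
Step 2: The value 23 appears most frequently (3 times).
Step 3: Mode = 23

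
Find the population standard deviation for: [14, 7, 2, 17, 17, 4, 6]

5.8275

Step 1: Compute the mean: 9.5714
Step 2: Sum of squared deviations from the mean: 237.7143
Step 3: Population variance = 237.7143 / 7 = 33.9592
Step 4: Standard deviation = sqrt(33.9592) = 5.8275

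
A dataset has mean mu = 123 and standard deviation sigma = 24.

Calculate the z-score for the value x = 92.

-1.2917

Step 1: Recall the z-score formula: z = (x - mu) / sigma
Step 2: Substitute values: z = (92 - 123) / 24
Step 3: z = -31 / 24 = -1.2917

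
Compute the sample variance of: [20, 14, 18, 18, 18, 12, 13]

9.4762

Step 1: Compute the mean: (20 + 14 + 18 + 18 + 18 + 12 + 13) / 7 = 16.1429
Step 2: Compute squared deviations from the mean:
  (20 - 16.1429)^2 = 14.8776
  (14 - 16.1429)^2 = 4.5918
  (18 - 16.1429)^2 = 3.449
  (18 - 16.1429)^2 = 3.449
  (18 - 16.1429)^2 = 3.449
  (12 - 16.1429)^2 = 17.1633
  (13 - 16.1429)^2 = 9.8776
Step 3: Sum of squared deviations = 56.8571
Step 4: Sample variance = 56.8571 / 6 = 9.4762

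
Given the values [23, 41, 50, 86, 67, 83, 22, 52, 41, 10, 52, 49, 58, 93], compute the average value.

51.9286

Step 1: Sum all values: 23 + 41 + 50 + 86 + 67 + 83 + 22 + 52 + 41 + 10 + 52 + 49 + 58 + 93 = 727
Step 2: Count the number of values: n = 14
Step 3: Mean = sum / n = 727 / 14 = 51.9286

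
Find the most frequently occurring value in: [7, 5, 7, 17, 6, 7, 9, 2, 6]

7

Step 1: Count the frequency of each value:
  2: appears 1 time(s)
  5: appears 1 time(s)
  6: appears 2 time(s)
  7: appears 3 time(s)
  9: appears 1 time(s)
  17: appears 1 time(s)
Step 2: The value 7 appears most frequently (3 times).
Step 3: Mode = 7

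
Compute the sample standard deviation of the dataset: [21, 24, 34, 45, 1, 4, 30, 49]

17.3535

Step 1: Compute the mean: 26
Step 2: Sum of squared deviations from the mean: 2108
Step 3: Sample variance = 2108 / 7 = 301.1429
Step 4: Standard deviation = sqrt(301.1429) = 17.3535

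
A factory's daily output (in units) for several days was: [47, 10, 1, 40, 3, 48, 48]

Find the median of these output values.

40

Step 1: Sort the data in ascending order: [1, 3, 10, 40, 47, 48, 48]
Step 2: The number of values is n = 7.
Step 3: Since n is odd, the median is the middle value at position 4: 40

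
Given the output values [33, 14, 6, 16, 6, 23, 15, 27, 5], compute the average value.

16.1111

Step 1: Sum all values: 33 + 14 + 6 + 16 + 6 + 23 + 15 + 27 + 5 = 145
Step 2: Count the number of values: n = 9
Step 3: Mean = sum / n = 145 / 9 = 16.1111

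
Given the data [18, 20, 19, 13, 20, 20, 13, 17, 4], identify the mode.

20

Step 1: Count the frequency of each value:
  4: appears 1 time(s)
  13: appears 2 time(s)
  17: appears 1 time(s)
  18: appears 1 time(s)
  19: appears 1 time(s)
  20: appears 3 time(s)
Step 2: The value 20 appears most frequently (3 times).
Step 3: Mode = 20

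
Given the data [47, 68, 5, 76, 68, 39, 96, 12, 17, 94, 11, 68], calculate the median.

57.5

Step 1: Sort the data in ascending order: [5, 11, 12, 17, 39, 47, 68, 68, 68, 76, 94, 96]
Step 2: The number of values is n = 12.
Step 3: Since n is even, the median is the average of positions 6 and 7:
  Median = (47 + 68) / 2 = 57.5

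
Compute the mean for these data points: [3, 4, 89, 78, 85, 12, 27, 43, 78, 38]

45.7

Step 1: Sum all values: 3 + 4 + 89 + 78 + 85 + 12 + 27 + 43 + 78 + 38 = 457
Step 2: Count the number of values: n = 10
Step 3: Mean = sum / n = 457 / 10 = 45.7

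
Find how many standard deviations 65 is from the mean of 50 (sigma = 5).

3

Step 1: Recall the z-score formula: z = (x - mu) / sigma
Step 2: Substitute values: z = (65 - 50) / 5
Step 3: z = 15 / 5 = 3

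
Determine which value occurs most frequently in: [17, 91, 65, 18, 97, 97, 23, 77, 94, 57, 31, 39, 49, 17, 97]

97

Step 1: Count the frequency of each value:
  17: appears 2 time(s)
  18: appears 1 time(s)
  23: appears 1 time(s)
  31: appears 1 time(s)
  39: appears 1 time(s)
  49: appears 1 time(s)
  57: appears 1 time(s)
  65: appears 1 time(s)
  77: appears 1 time(s)
  91: appears 1 time(s)
  94: appears 1 time(s)
  97: appears 3 time(s)
Step 2: The value 97 appears most frequently (3 times).
Step 3: Mode = 97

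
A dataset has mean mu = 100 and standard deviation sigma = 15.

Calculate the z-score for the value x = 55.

-3

Step 1: Recall the z-score formula: z = (x - mu) / sigma
Step 2: Substitute values: z = (55 - 100) / 15
Step 3: z = -45 / 15 = -3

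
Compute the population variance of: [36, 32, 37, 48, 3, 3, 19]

263.6735

Step 1: Compute the mean: (36 + 32 + 37 + 48 + 3 + 3 + 19) / 7 = 25.4286
Step 2: Compute squared deviations from the mean:
  (36 - 25.4286)^2 = 111.7551
  (32 - 25.4286)^2 = 43.1837
  (37 - 25.4286)^2 = 133.898
  (48 - 25.4286)^2 = 509.4694
  (3 - 25.4286)^2 = 503.0408
  (3 - 25.4286)^2 = 503.0408
  (19 - 25.4286)^2 = 41.3265
Step 3: Sum of squared deviations = 1845.7143
Step 4: Population variance = 1845.7143 / 7 = 263.6735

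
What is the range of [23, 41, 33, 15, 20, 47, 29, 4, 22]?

43

Step 1: Identify the maximum value: max = 47
Step 2: Identify the minimum value: min = 4
Step 3: Range = max - min = 47 - 4 = 43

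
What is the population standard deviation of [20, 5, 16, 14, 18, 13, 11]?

4.5803

Step 1: Compute the mean: 13.8571
Step 2: Sum of squared deviations from the mean: 146.8571
Step 3: Population variance = 146.8571 / 7 = 20.9796
Step 4: Standard deviation = sqrt(20.9796) = 4.5803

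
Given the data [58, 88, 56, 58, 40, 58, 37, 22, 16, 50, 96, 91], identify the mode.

58

Step 1: Count the frequency of each value:
  16: appears 1 time(s)
  22: appears 1 time(s)
  37: appears 1 time(s)
  40: appears 1 time(s)
  50: appears 1 time(s)
  56: appears 1 time(s)
  58: appears 3 time(s)
  88: appears 1 time(s)
  91: appears 1 time(s)
  96: appears 1 time(s)
Step 2: The value 58 appears most frequently (3 times).
Step 3: Mode = 58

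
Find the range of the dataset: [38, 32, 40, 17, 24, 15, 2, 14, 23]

38

Step 1: Identify the maximum value: max = 40
Step 2: Identify the minimum value: min = 2
Step 3: Range = max - min = 40 - 2 = 38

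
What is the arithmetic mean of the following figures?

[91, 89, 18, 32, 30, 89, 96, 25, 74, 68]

61.2

Step 1: Sum all values: 91 + 89 + 18 + 32 + 30 + 89 + 96 + 25 + 74 + 68 = 612
Step 2: Count the number of values: n = 10
Step 3: Mean = sum / n = 612 / 10 = 61.2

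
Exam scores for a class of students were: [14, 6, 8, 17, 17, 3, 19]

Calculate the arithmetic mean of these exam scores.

12

Step 1: Sum all values: 14 + 6 + 8 + 17 + 17 + 3 + 19 = 84
Step 2: Count the number of values: n = 7
Step 3: Mean = sum / n = 84 / 7 = 12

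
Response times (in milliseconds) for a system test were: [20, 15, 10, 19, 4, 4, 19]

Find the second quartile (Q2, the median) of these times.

15

Step 1: Sort the data: [4, 4, 10, 15, 19, 19, 20]
Step 2: n = 7
Step 3: Q2 is the median. Since n is odd, it is the middle value at position 4: 15
Step 4: Q2 = 15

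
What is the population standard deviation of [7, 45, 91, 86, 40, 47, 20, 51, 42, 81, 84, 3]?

29.2265

Step 1: Compute the mean: 49.75
Step 2: Sum of squared deviations from the mean: 10250.25
Step 3: Population variance = 10250.25 / 12 = 854.1875
Step 4: Standard deviation = sqrt(854.1875) = 29.2265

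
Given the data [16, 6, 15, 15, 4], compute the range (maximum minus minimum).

12

Step 1: Identify the maximum value: max = 16
Step 2: Identify the minimum value: min = 4
Step 3: Range = max - min = 16 - 4 = 12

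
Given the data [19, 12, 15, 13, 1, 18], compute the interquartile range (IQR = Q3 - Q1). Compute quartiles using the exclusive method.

9

Step 1: Sort the data: [1, 12, 13, 15, 18, 19]
Step 2: n = 6
Step 3: Using the exclusive quartile method:
  Q1 = 9.25
  Q2 (median) = 14
  Q3 = 18.25
  IQR = Q3 - Q1 = 18.25 - 9.25 = 9
Step 4: IQR = 9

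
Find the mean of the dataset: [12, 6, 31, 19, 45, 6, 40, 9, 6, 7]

18.1

Step 1: Sum all values: 12 + 6 + 31 + 19 + 45 + 6 + 40 + 9 + 6 + 7 = 181
Step 2: Count the number of values: n = 10
Step 3: Mean = sum / n = 181 / 10 = 18.1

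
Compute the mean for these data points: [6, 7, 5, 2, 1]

4.2

Step 1: Sum all values: 6 + 7 + 5 + 2 + 1 = 21
Step 2: Count the number of values: n = 5
Step 3: Mean = sum / n = 21 / 5 = 4.2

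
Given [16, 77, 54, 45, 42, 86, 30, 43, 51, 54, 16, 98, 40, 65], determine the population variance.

536.8827

Step 1: Compute the mean: (16 + 77 + 54 + 45 + 42 + 86 + 30 + 43 + 51 + 54 + 16 + 98 + 40 + 65) / 14 = 51.2143
Step 2: Compute squared deviations from the mean:
  (16 - 51.2143)^2 = 1240.0459
  (77 - 51.2143)^2 = 664.9031
  (54 - 51.2143)^2 = 7.7602
  (45 - 51.2143)^2 = 38.6173
  (42 - 51.2143)^2 = 84.9031
  (86 - 51.2143)^2 = 1210.0459
  (30 - 51.2143)^2 = 450.0459
  (43 - 51.2143)^2 = 67.4745
  (51 - 51.2143)^2 = 0.0459
  (54 - 51.2143)^2 = 7.7602
  (16 - 51.2143)^2 = 1240.0459
  (98 - 51.2143)^2 = 2188.9031
  (40 - 51.2143)^2 = 125.7602
  (65 - 51.2143)^2 = 190.0459
Step 3: Sum of squared deviations = 7516.3571
Step 4: Population variance = 7516.3571 / 14 = 536.8827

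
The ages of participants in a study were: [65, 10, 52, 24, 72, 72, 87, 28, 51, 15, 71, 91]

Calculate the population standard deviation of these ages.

26.6984

Step 1: Compute the mean: 53.1667
Step 2: Sum of squared deviations from the mean: 8553.6667
Step 3: Population variance = 8553.6667 / 12 = 712.8056
Step 4: Standard deviation = sqrt(712.8056) = 26.6984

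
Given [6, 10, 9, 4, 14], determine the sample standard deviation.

3.8471

Step 1: Compute the mean: 8.6
Step 2: Sum of squared deviations from the mean: 59.2
Step 3: Sample variance = 59.2 / 4 = 14.8
Step 4: Standard deviation = sqrt(14.8) = 3.8471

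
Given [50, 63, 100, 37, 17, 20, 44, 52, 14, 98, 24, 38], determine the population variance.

761.0764

Step 1: Compute the mean: (50 + 63 + 100 + 37 + 17 + 20 + 44 + 52 + 14 + 98 + 24 + 38) / 12 = 46.4167
Step 2: Compute squared deviations from the mean:
  (50 - 46.4167)^2 = 12.8403
  (63 - 46.4167)^2 = 275.0069
  (100 - 46.4167)^2 = 2871.1736
  (37 - 46.4167)^2 = 88.6736
  (17 - 46.4167)^2 = 865.3403
  (20 - 46.4167)^2 = 697.8403
  (44 - 46.4167)^2 = 5.8403
  (52 - 46.4167)^2 = 31.1736
  (14 - 46.4167)^2 = 1050.8403
  (98 - 46.4167)^2 = 2660.8403
  (24 - 46.4167)^2 = 502.5069
  (38 - 46.4167)^2 = 70.8403
Step 3: Sum of squared deviations = 9132.9167
Step 4: Population variance = 9132.9167 / 12 = 761.0764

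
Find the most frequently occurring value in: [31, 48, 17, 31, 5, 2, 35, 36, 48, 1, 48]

48

Step 1: Count the frequency of each value:
  1: appears 1 time(s)
  2: appears 1 time(s)
  5: appears 1 time(s)
  17: appears 1 time(s)
  31: appears 2 time(s)
  35: appears 1 time(s)
  36: appears 1 time(s)
  48: appears 3 time(s)
Step 2: The value 48 appears most frequently (3 times).
Step 3: Mode = 48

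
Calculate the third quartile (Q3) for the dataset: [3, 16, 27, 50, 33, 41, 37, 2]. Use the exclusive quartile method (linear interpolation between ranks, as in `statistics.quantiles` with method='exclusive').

40

Step 1: Sort the data: [2, 3, 16, 27, 33, 37, 41, 50]
Step 2: n = 8
Step 3: Using the exclusive quartile method:
  Q1 = 6.25
  Q2 (median) = 30
  Q3 = 40
  IQR = Q3 - Q1 = 40 - 6.25 = 33.75
Step 4: Q3 = 40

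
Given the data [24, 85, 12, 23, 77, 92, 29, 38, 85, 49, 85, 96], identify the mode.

85

Step 1: Count the frequency of each value:
  12: appears 1 time(s)
  23: appears 1 time(s)
  24: appears 1 time(s)
  29: appears 1 time(s)
  38: appears 1 time(s)
  49: appears 1 time(s)
  77: appears 1 time(s)
  85: appears 3 time(s)
  92: appears 1 time(s)
  96: appears 1 time(s)
Step 2: The value 85 appears most frequently (3 times).
Step 3: Mode = 85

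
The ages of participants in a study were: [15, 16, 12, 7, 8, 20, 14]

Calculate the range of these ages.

13

Step 1: Identify the maximum value: max = 20
Step 2: Identify the minimum value: min = 7
Step 3: Range = max - min = 20 - 7 = 13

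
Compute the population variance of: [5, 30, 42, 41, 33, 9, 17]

193.3469

Step 1: Compute the mean: (5 + 30 + 42 + 41 + 33 + 9 + 17) / 7 = 25.2857
Step 2: Compute squared deviations from the mean:
  (5 - 25.2857)^2 = 411.5102
  (30 - 25.2857)^2 = 22.2245
  (42 - 25.2857)^2 = 279.3673
  (41 - 25.2857)^2 = 246.9388
  (33 - 25.2857)^2 = 59.5102
  (9 - 25.2857)^2 = 265.2245
  (17 - 25.2857)^2 = 68.6531
Step 3: Sum of squared deviations = 1353.4286
Step 4: Population variance = 1353.4286 / 7 = 193.3469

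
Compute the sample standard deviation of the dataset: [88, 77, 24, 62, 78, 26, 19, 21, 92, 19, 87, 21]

31.7285

Step 1: Compute the mean: 51.1667
Step 2: Sum of squared deviations from the mean: 11073.6667
Step 3: Sample variance = 11073.6667 / 11 = 1006.697
Step 4: Standard deviation = sqrt(1006.697) = 31.7285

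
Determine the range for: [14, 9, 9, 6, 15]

9

Step 1: Identify the maximum value: max = 15
Step 2: Identify the minimum value: min = 6
Step 3: Range = max - min = 15 - 6 = 9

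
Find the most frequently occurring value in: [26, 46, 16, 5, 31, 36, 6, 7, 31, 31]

31

Step 1: Count the frequency of each value:
  5: appears 1 time(s)
  6: appears 1 time(s)
  7: appears 1 time(s)
  16: appears 1 time(s)
  26: appears 1 time(s)
  31: appears 3 time(s)
  36: appears 1 time(s)
  46: appears 1 time(s)
Step 2: The value 31 appears most frequently (3 times).
Step 3: Mode = 31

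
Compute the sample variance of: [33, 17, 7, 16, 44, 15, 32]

170.9524

Step 1: Compute the mean: (33 + 17 + 7 + 16 + 44 + 15 + 32) / 7 = 23.4286
Step 2: Compute squared deviations from the mean:
  (33 - 23.4286)^2 = 91.6122
  (17 - 23.4286)^2 = 41.3265
  (7 - 23.4286)^2 = 269.898
  (16 - 23.4286)^2 = 55.1837
  (44 - 23.4286)^2 = 423.1837
  (15 - 23.4286)^2 = 71.0408
  (32 - 23.4286)^2 = 73.4694
Step 3: Sum of squared deviations = 1025.7143
Step 4: Sample variance = 1025.7143 / 6 = 170.9524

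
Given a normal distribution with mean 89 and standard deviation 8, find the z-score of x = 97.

1

Step 1: Recall the z-score formula: z = (x - mu) / sigma
Step 2: Substitute values: z = (97 - 89) / 8
Step 3: z = 8 / 8 = 1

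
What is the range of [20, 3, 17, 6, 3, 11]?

17

Step 1: Identify the maximum value: max = 20
Step 2: Identify the minimum value: min = 3
Step 3: Range = max - min = 20 - 3 = 17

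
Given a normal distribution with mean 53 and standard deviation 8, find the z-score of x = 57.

0.5

Step 1: Recall the z-score formula: z = (x - mu) / sigma
Step 2: Substitute values: z = (57 - 53) / 8
Step 3: z = 4 / 8 = 0.5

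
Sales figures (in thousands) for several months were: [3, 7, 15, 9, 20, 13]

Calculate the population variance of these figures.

30.8056

Step 1: Compute the mean: (3 + 7 + 15 + 9 + 20 + 13) / 6 = 11.1667
Step 2: Compute squared deviations from the mean:
  (3 - 11.1667)^2 = 66.6944
  (7 - 11.1667)^2 = 17.3611
  (15 - 11.1667)^2 = 14.6944
  (9 - 11.1667)^2 = 4.6944
  (20 - 11.1667)^2 = 78.0278
  (13 - 11.1667)^2 = 3.3611
Step 3: Sum of squared deviations = 184.8333
Step 4: Population variance = 184.8333 / 6 = 30.8056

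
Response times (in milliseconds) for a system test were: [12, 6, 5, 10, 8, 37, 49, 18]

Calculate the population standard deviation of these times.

15.1446

Step 1: Compute the mean: 18.125
Step 2: Sum of squared deviations from the mean: 1834.875
Step 3: Population variance = 1834.875 / 8 = 229.3594
Step 4: Standard deviation = sqrt(229.3594) = 15.1446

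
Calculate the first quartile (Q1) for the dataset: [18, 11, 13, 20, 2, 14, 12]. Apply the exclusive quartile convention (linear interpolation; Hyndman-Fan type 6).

11

Step 1: Sort the data: [2, 11, 12, 13, 14, 18, 20]
Step 2: n = 7
Step 3: Using the exclusive quartile method:
  Q1 = 11
  Q2 (median) = 13
  Q3 = 18
  IQR = Q3 - Q1 = 18 - 11 = 7
Step 4: Q1 = 11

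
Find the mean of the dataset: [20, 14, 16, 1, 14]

13

Step 1: Sum all values: 20 + 14 + 16 + 1 + 14 = 65
Step 2: Count the number of values: n = 5
Step 3: Mean = sum / n = 65 / 5 = 13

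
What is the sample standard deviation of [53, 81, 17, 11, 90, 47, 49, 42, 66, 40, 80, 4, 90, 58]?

28.0576

Step 1: Compute the mean: 52
Step 2: Sum of squared deviations from the mean: 10234
Step 3: Sample variance = 10234 / 13 = 787.2308
Step 4: Standard deviation = sqrt(787.2308) = 28.0576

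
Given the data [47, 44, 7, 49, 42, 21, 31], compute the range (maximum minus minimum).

42

Step 1: Identify the maximum value: max = 49
Step 2: Identify the minimum value: min = 7
Step 3: Range = max - min = 49 - 7 = 42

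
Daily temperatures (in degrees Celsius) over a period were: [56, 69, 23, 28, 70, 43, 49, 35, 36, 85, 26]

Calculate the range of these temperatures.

62

Step 1: Identify the maximum value: max = 85
Step 2: Identify the minimum value: min = 23
Step 3: Range = max - min = 85 - 23 = 62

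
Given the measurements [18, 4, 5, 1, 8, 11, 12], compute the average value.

8.4286

Step 1: Sum all values: 18 + 4 + 5 + 1 + 8 + 11 + 12 = 59
Step 2: Count the number of values: n = 7
Step 3: Mean = sum / n = 59 / 7 = 8.4286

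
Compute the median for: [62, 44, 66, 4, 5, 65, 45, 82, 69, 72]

63.5

Step 1: Sort the data in ascending order: [4, 5, 44, 45, 62, 65, 66, 69, 72, 82]
Step 2: The number of values is n = 10.
Step 3: Since n is even, the median is the average of positions 5 and 6:
  Median = (62 + 65) / 2 = 63.5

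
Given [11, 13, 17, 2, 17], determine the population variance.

30.4

Step 1: Compute the mean: (11 + 13 + 17 + 2 + 17) / 5 = 12
Step 2: Compute squared deviations from the mean:
  (11 - 12)^2 = 1
  (13 - 12)^2 = 1
  (17 - 12)^2 = 25
  (2 - 12)^2 = 100
  (17 - 12)^2 = 25
Step 3: Sum of squared deviations = 152
Step 4: Population variance = 152 / 5 = 30.4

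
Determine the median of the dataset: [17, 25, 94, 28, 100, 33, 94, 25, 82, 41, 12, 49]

37

Step 1: Sort the data in ascending order: [12, 17, 25, 25, 28, 33, 41, 49, 82, 94, 94, 100]
Step 2: The number of values is n = 12.
Step 3: Since n is even, the median is the average of positions 6 and 7:
  Median = (33 + 41) / 2 = 37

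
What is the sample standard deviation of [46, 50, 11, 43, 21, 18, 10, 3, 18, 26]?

16.3585

Step 1: Compute the mean: 24.6
Step 2: Sum of squared deviations from the mean: 2408.4
Step 3: Sample variance = 2408.4 / 9 = 267.6
Step 4: Standard deviation = sqrt(267.6) = 16.3585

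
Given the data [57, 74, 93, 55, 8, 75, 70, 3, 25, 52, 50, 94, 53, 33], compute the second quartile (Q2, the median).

54

Step 1: Sort the data: [3, 8, 25, 33, 50, 52, 53, 55, 57, 70, 74, 75, 93, 94]
Step 2: n = 14
Step 3: Q2 is the median. Since n is even, it is the average of the values at positions 7 and 8:
  Q2 = (53 + 55) / 2 = 54
Step 4: Q2 = 54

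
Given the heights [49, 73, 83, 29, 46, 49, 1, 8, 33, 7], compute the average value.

37.8

Step 1: Sum all values: 49 + 73 + 83 + 29 + 46 + 49 + 1 + 8 + 33 + 7 = 378
Step 2: Count the number of values: n = 10
Step 3: Mean = sum / n = 378 / 10 = 37.8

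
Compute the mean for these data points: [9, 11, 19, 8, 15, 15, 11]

12.5714

Step 1: Sum all values: 9 + 11 + 19 + 8 + 15 + 15 + 11 = 88
Step 2: Count the number of values: n = 7
Step 3: Mean = sum / n = 88 / 7 = 12.5714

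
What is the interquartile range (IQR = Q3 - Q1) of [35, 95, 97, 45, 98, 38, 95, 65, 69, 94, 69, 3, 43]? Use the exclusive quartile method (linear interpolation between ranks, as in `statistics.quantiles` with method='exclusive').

54.5

Step 1: Sort the data: [3, 35, 38, 43, 45, 65, 69, 69, 94, 95, 95, 97, 98]
Step 2: n = 13
Step 3: Using the exclusive quartile method:
  Q1 = 40.5
  Q2 (median) = 69
  Q3 = 95
  IQR = Q3 - Q1 = 95 - 40.5 = 54.5
Step 4: IQR = 54.5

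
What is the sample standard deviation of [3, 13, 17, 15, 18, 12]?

5.4037

Step 1: Compute the mean: 13
Step 2: Sum of squared deviations from the mean: 146
Step 3: Sample variance = 146 / 5 = 29.2
Step 4: Standard deviation = sqrt(29.2) = 5.4037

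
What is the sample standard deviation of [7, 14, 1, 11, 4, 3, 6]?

4.5774

Step 1: Compute the mean: 6.5714
Step 2: Sum of squared deviations from the mean: 125.7143
Step 3: Sample variance = 125.7143 / 6 = 20.9524
Step 4: Standard deviation = sqrt(20.9524) = 4.5774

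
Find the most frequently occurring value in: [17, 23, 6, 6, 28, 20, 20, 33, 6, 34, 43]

6

Step 1: Count the frequency of each value:
  6: appears 3 time(s)
  17: appears 1 time(s)
  20: appears 2 time(s)
  23: appears 1 time(s)
  28: appears 1 time(s)
  33: appears 1 time(s)
  34: appears 1 time(s)
  43: appears 1 time(s)
Step 2: The value 6 appears most frequently (3 times).
Step 3: Mode = 6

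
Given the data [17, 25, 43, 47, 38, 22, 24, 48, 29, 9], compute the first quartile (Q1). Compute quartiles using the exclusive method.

20.75

Step 1: Sort the data: [9, 17, 22, 24, 25, 29, 38, 43, 47, 48]
Step 2: n = 10
Step 3: Using the exclusive quartile method:
  Q1 = 20.75
  Q2 (median) = 27
  Q3 = 44
  IQR = Q3 - Q1 = 44 - 20.75 = 23.25
Step 4: Q1 = 20.75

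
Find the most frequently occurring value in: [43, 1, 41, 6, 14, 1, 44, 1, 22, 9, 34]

1

Step 1: Count the frequency of each value:
  1: appears 3 time(s)
  6: appears 1 time(s)
  9: appears 1 time(s)
  14: appears 1 time(s)
  22: appears 1 time(s)
  34: appears 1 time(s)
  41: appears 1 time(s)
  43: appears 1 time(s)
  44: appears 1 time(s)
Step 2: The value 1 appears most frequently (3 times).
Step 3: Mode = 1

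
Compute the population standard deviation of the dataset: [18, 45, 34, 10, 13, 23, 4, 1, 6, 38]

14.5382

Step 1: Compute the mean: 19.2
Step 2: Sum of squared deviations from the mean: 2113.6
Step 3: Population variance = 2113.6 / 10 = 211.36
Step 4: Standard deviation = sqrt(211.36) = 14.5382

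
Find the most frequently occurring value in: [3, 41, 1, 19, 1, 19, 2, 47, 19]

19

Step 1: Count the frequency of each value:
  1: appears 2 time(s)
  2: appears 1 time(s)
  3: appears 1 time(s)
  19: appears 3 time(s)
  41: appears 1 time(s)
  47: appears 1 time(s)
Step 2: The value 19 appears most frequently (3 times).
Step 3: Mode = 19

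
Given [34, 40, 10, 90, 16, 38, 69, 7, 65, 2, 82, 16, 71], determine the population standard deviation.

29.4634

Step 1: Compute the mean: 41.5385
Step 2: Sum of squared deviations from the mean: 11285.2308
Step 3: Population variance = 11285.2308 / 13 = 868.0947
Step 4: Standard deviation = sqrt(868.0947) = 29.4634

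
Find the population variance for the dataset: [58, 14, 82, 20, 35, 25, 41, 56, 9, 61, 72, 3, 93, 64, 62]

715.5556

Step 1: Compute the mean: (58 + 14 + 82 + 20 + 35 + 25 + 41 + 56 + 9 + 61 + 72 + 3 + 93 + 64 + 62) / 15 = 46.3333
Step 2: Compute squared deviations from the mean:
  (58 - 46.3333)^2 = 136.1111
  (14 - 46.3333)^2 = 1045.4444
  (82 - 46.3333)^2 = 1272.1111
  (20 - 46.3333)^2 = 693.4444
  (35 - 46.3333)^2 = 128.4444
  (25 - 46.3333)^2 = 455.1111
  (41 - 46.3333)^2 = 28.4444
  (56 - 46.3333)^2 = 93.4444
  (9 - 46.3333)^2 = 1393.7778
  (61 - 46.3333)^2 = 215.1111
  (72 - 46.3333)^2 = 658.7778
  (3 - 46.3333)^2 = 1877.7778
  (93 - 46.3333)^2 = 2177.7778
  (64 - 46.3333)^2 = 312.1111
  (62 - 46.3333)^2 = 245.4444
Step 3: Sum of squared deviations = 10733.3333
Step 4: Population variance = 10733.3333 / 15 = 715.5556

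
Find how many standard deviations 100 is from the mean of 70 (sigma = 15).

2

Step 1: Recall the z-score formula: z = (x - mu) / sigma
Step 2: Substitute values: z = (100 - 70) / 15
Step 3: z = 30 / 15 = 2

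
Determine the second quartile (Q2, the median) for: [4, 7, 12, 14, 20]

12

Step 1: Sort the data: [4, 7, 12, 14, 20]
Step 2: n = 5
Step 3: Q2 is the median. Since n is odd, it is the middle value at position 3: 12
Step 4: Q2 = 12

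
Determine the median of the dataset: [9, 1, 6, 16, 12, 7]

8

Step 1: Sort the data in ascending order: [1, 6, 7, 9, 12, 16]
Step 2: The number of values is n = 6.
Step 3: Since n is even, the median is the average of positions 3 and 4:
  Median = (7 + 9) / 2 = 8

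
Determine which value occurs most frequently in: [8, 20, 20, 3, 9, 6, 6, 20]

20

Step 1: Count the frequency of each value:
  3: appears 1 time(s)
  6: appears 2 time(s)
  8: appears 1 time(s)
  9: appears 1 time(s)
  20: appears 3 time(s)
Step 2: The value 20 appears most frequently (3 times).
Step 3: Mode = 20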